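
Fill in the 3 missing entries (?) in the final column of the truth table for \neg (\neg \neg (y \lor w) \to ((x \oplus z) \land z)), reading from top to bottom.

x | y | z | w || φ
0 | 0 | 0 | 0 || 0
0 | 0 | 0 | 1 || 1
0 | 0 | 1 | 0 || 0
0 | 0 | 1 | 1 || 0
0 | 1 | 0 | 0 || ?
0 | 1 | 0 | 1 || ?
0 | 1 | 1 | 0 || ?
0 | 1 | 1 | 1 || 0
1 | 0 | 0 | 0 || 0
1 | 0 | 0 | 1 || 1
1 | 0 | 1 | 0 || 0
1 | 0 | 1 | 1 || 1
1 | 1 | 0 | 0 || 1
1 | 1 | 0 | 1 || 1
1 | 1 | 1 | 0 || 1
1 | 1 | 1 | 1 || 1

1, 1, 0

Row x=0, y=1, z=0, w=0: \neg \neg (y \lor w) = 1, ((x \oplus z) \land z) = 0, (\neg \neg (y \lor w) \to ((x \oplus z) \land z)) = 0, so the formula = 1.
Row x=0, y=1, z=0, w=1: \neg \neg (y \lor w) = 1, ((x \oplus z) \land z) = 0, (\neg \neg (y \lor w) \to ((x \oplus z) \land z)) = 0, so the formula = 1.
Row x=0, y=1, z=1, w=0: \neg \neg (y \lor w) = 1, ((x \oplus z) \land z) = 1, (\neg \neg (y \lor w) \to ((x \oplus z) \land z)) = 1, so the formula = 0.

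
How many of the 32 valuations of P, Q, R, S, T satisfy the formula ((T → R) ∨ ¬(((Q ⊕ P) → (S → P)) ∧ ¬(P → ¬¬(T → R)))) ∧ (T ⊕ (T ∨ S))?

8

P | Q | R | S | T || φ
F | F | F | F | F || F
F | F | F | F | T || F
F | F | F | T | F || T
F | F | F | T | T || F
F | F | T | F | F || F
F | F | T | F | T || F
F | F | T | T | F || T
F | F | T | T | T || F
F | T | F | F | F || F
F | T | F | F | T || F
F | T | F | T | F || T
F | T | F | T | T || F
F | T | T | F | F || F
F | T | T | F | T || F
F | T | T | T | F || T
F | T | T | T | T || F
T | F | F | F | F || F
T | F | F | F | T || F
T | F | F | T | F || T
T | F | F | T | T || F
T | F | T | F | F || F
T | F | T | F | T || F
T | F | T | T | F || T
T | F | T | T | T || F
T | T | F | F | F || F
T | T | F | F | T || F
T | T | F | T | F || T
T | T | F | T | T || F
T | T | T | F | F || F
T | T | T | F | T || F
T | T | T | T | F || T
T | T | T | T | T || F
The formula is true on 8 of the 32 rows.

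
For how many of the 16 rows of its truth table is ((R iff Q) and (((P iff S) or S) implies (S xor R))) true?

P  Q  R  S  |  φ
F  F  F  F  |  F
F  F  F  T  |  T
F  F  T  F  |  F
F  F  T  T  |  F
F  T  F  F  |  F
F  T  F  T  |  F
F  T  T  F  |  T
F  T  T  T  |  F
T  F  F  F  |  T
T  F  F  T  |  T
T  F  T  F  |  F
T  F  T  T  |  F
T  T  F  F  |  F
T  T  F  T  |  F
T  T  T  F  |  T
T  T  T  T  |  F
The formula is true on 5 of the 16 rows.

5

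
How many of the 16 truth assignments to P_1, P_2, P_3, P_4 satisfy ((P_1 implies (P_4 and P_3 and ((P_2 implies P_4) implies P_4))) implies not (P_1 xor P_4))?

 P_1  |  P_2  |  P_3  |  P_4  | (P_2 implies P_4) | (P_1 xor P_4) | not (P_1 xor P_4) |   φ  
----- | ----- | ----- | ----- | ----------------- | ------------- | ----------------- | -----
 True |  True |  True |  True |        True       |     False     |        True       |  True
 True |  True |  True | False |       False       |      True     |       False       |  True
 True |  True | False |  True |        True       |     False     |        True       |  True
 True |  True | False | False |       False       |      True     |       False       |  True
 True | False |  True |  True |        True       |     False     |        True       |  True
 True | False |  True | False |        True       |      True     |       False       |  True
 True | False | False |  True |        True       |     False     |        True       |  True
 True | False | False | False |        True       |      True     |       False       |  True
False |  True |  True |  True |        True       |      True     |       False       | False
False |  True |  True | False |       False       |     False     |        True       |  True
False |  True | False |  True |        True       |      True     |       False       | False
False |  True | False | False |       False       |     False     |        True       |  True
False | False |  True |  True |        True       |      True     |       False       | False
False | False |  True | False |        True       |     False     |        True       |  True
False | False | False |  True |        True       |      True     |       False       | False
False | False | False | False |        True       |     False     |        True       |  True
The formula is true on 12 of the 16 rows.

12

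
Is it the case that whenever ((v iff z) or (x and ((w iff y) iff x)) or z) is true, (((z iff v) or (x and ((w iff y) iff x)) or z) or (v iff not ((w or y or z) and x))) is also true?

yes

x | y | z | w | v | φ | ψ
- | - | - | - | - | - | -
1 | 1 | 1 | 1 | 1 | 1 | 1
1 | 1 | 1 | 1 | 0 | 1 | 1
1 | 1 | 1 | 0 | 1 | 1 | 1
1 | 1 | 1 | 0 | 0 | 1 | 1
1 | 1 | 0 | 1 | 1 | 1 | 1
1 | 1 | 0 | 1 | 0 | 1 | 1
1 | 1 | 0 | 0 | 1 | 0 | 0
1 | 1 | 0 | 0 | 0 | 1 | 1
1 | 0 | 1 | 1 | 1 | 1 | 1
1 | 0 | 1 | 1 | 0 | 1 | 1
1 | 0 | 1 | 0 | 1 | 1 | 1
1 | 0 | 1 | 0 | 0 | 1 | 1
1 | 0 | 0 | 1 | 1 | 0 | 0
1 | 0 | 0 | 1 | 0 | 1 | 1
1 | 0 | 0 | 0 | 1 | 1 | 1
1 | 0 | 0 | 0 | 0 | 1 | 1
0 | 1 | 1 | 1 | 1 | 1 | 1
0 | 1 | 1 | 1 | 0 | 1 | 1
0 | 1 | 1 | 0 | 1 | 1 | 1
0 | 1 | 1 | 0 | 0 | 1 | 1
0 | 1 | 0 | 1 | 1 | 0 | 1
0 | 1 | 0 | 1 | 0 | 1 | 1
0 | 1 | 0 | 0 | 1 | 0 | 1
0 | 1 | 0 | 0 | 0 | 1 | 1
0 | 0 | 1 | 1 | 1 | 1 | 1
0 | 0 | 1 | 1 | 0 | 1 | 1
0 | 0 | 1 | 0 | 1 | 1 | 1
0 | 0 | 1 | 0 | 0 | 1 | 1
0 | 0 | 0 | 1 | 1 | 0 | 1
0 | 0 | 0 | 1 | 0 | 1 | 1
0 | 0 | 0 | 0 | 1 | 0 | 1
0 | 0 | 0 | 0 | 0 | 1 | 1
In every row where φ is true, ψ is also true, so φ ⊨ ψ.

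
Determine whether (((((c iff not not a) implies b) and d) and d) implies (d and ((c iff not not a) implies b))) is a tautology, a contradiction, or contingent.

a  b  c  d  |  φ
F  F  F  F  |  T
F  F  F  T  |  T
F  F  T  F  |  T
F  F  T  T  |  T
F  T  F  F  |  T
F  T  F  T  |  T
F  T  T  F  |  T
F  T  T  T  |  T
T  F  F  F  |  T
T  F  F  T  |  T
T  F  T  F  |  T
T  F  T  T  |  T
T  T  F  F  |  T
T  T  F  T  |  T
T  T  T  F  |  T
T  T  T  T  |  T
Every row is T, so the formula is a tautology.

tautology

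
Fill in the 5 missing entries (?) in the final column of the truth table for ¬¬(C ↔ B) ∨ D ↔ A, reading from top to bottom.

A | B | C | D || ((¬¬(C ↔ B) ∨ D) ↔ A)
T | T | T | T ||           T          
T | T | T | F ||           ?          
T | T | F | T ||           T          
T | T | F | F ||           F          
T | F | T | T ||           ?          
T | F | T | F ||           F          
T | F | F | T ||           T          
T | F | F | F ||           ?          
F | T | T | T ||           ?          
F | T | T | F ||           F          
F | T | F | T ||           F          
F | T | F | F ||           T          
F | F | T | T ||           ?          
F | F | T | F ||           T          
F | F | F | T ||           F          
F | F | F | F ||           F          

T, T, T, F, F

Row A=T, B=T, C=T, D=F: (¬¬(C ↔ B) ∨ D) = T, so ((¬¬(C ↔ B) ∨ D) ↔ A) = T.
Row A=T, B=F, C=T, D=T: (¬¬(C ↔ B) ∨ D) = T, so ((¬¬(C ↔ B) ∨ D) ↔ A) = T.
Row A=T, B=F, C=F, D=F: (¬¬(C ↔ B) ∨ D) = T, so ((¬¬(C ↔ B) ∨ D) ↔ A) = T.
Row A=F, B=T, C=T, D=T: (¬¬(C ↔ B) ∨ D) = T, so ((¬¬(C ↔ B) ∨ D) ↔ A) = F.
Row A=F, B=F, C=T, D=T: (¬¬(C ↔ B) ∨ D) = T, so ((¬¬(C ↔ B) ∨ D) ↔ A) = F.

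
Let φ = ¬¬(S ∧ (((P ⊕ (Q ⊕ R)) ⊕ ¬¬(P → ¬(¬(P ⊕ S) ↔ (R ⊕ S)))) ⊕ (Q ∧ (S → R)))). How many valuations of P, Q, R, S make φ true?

4

P  Q  R  S  |  φ
T  T  T  T  |  T
T  T  T  F  |  F
T  T  F  T  |  F
T  T  F  F  |  F
T  F  T  T  |  T
T  F  T  F  |  F
T  F  F  T  |  T
T  F  F  F  |  F
F  T  T  T  |  F
F  T  T  F  |  F
F  T  F  T  |  F
F  T  F  F  |  F
F  F  T  T  |  F
F  F  T  F  |  F
F  F  F  T  |  T
F  F  F  F  |  F
The formula is true on 4 of the 16 rows.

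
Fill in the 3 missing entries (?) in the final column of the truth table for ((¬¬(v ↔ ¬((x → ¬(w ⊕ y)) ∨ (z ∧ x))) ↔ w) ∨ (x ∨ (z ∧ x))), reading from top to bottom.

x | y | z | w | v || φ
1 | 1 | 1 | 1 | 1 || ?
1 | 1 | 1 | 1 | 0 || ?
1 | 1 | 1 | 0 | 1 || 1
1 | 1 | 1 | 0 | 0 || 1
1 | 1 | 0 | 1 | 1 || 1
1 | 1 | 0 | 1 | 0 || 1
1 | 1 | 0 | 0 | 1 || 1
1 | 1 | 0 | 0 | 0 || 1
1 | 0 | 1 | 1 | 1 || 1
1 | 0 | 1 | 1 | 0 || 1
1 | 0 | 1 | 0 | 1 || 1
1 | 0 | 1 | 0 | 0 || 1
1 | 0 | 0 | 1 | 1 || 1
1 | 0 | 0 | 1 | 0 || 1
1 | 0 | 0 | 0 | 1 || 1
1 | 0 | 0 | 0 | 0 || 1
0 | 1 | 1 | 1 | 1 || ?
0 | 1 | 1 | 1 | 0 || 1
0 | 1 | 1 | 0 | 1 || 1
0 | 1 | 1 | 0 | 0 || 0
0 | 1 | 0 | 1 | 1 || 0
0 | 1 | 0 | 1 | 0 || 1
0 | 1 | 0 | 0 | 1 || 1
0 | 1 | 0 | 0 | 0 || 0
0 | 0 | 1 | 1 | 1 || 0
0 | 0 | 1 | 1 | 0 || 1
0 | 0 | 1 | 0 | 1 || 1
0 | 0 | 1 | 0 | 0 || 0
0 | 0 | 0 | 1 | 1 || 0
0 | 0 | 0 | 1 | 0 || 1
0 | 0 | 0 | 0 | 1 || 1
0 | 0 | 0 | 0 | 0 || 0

Row x=1, y=1, z=1, w=1, v=1: (¬¬(v ↔ ¬((x → ¬(w ⊕ y)) ∨ (z ∧ x))) ↔ w) = 0, (x ∨ (z ∧ x)) = 1, so the formula = 1.
Row x=1, y=1, z=1, w=1, v=0: (¬¬(v ↔ ¬((x → ¬(w ⊕ y)) ∨ (z ∧ x))) ↔ w) = 1, (x ∨ (z ∧ x)) = 1, so the formula = 1.
Row x=0, y=1, z=1, w=1, v=1: (¬¬(v ↔ ¬((x → ¬(w ⊕ y)) ∨ (z ∧ x))) ↔ w) = 0, (x ∨ (z ∧ x)) = 0, so the formula = 0.

1, 1, 0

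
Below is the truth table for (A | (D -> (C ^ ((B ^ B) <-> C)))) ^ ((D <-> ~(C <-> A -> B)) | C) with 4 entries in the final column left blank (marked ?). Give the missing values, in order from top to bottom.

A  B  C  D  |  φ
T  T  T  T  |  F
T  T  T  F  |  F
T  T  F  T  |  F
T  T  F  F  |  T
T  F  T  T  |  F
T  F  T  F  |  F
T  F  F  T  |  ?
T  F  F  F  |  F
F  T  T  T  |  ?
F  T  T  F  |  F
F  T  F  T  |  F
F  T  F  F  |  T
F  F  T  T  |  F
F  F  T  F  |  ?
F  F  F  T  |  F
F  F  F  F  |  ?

Row A=T, B=F, C=F, D=T: (A | (D -> (C ^ ((B ^ B) <-> C)))) = T, ((D <-> ~(C <-> A -> B)) | C) = F, so the formula = T.
Row A=F, B=T, C=T, D=T: (A | (D -> (C ^ ((B ^ B) <-> C)))) = T, ((D <-> ~(C <-> A -> B)) | C) = T, so the formula = F.
Row A=F, B=F, C=T, D=F: (A | (D -> (C ^ ((B ^ B) <-> C)))) = T, ((D <-> ~(C <-> A -> B)) | C) = T, so the formula = F.
Row A=F, B=F, C=F, D=F: (A | (D -> (C ^ ((B ^ B) <-> C)))) = T, ((D <-> ~(C <-> A -> B)) | C) = F, so the formula = T.

T, F, F, T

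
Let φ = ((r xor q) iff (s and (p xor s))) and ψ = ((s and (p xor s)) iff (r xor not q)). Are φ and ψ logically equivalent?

not equivalent

p  q  r  s  |  φ  ψ
T  T  T  T  |  T  F
T  T  T  F  |  T  F
T  T  F  T  |  F  T
T  T  F  F  |  F  T
T  F  T  T  |  F  T
T  F  T  F  |  F  T
T  F  F  T  |  T  F
T  F  F  F  |  T  F
F  T  T  T  |  F  T
F  T  T  F  |  T  F
F  T  F  T  |  T  F
F  T  F  F  |  F  T
F  F  T  T  |  T  F
F  F  T  F  |  F  T
F  F  F  T  |  F  T
F  F  F  F  |  T  F
The columns differ at p=T, q=T, r=T, s=T (φ=T, ψ=F), so they are not equivalent.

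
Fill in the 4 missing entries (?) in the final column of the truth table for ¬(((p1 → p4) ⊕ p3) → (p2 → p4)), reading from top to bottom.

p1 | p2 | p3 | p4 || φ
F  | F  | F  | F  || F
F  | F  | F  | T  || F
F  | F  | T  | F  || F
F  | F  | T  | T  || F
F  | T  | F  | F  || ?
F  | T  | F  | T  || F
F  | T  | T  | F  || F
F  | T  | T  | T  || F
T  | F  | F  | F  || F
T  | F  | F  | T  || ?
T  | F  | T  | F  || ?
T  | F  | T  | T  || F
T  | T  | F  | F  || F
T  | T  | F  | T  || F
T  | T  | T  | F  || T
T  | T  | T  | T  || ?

T, F, F, F

Row p1=F, p2=T, p3=F, p4=F: ((p1 → p4) ⊕ p3) = T, (p2 → p4) = F, (((p1 → p4) ⊕ p3) → (p2 → p4)) = F, so the formula = T.
Row p1=T, p2=F, p3=F, p4=T: ((p1 → p4) ⊕ p3) = T, (p2 → p4) = T, (((p1 → p4) ⊕ p3) → (p2 → p4)) = T, so the formula = F.
Row p1=T, p2=F, p3=T, p4=F: ((p1 → p4) ⊕ p3) = T, (p2 → p4) = T, (((p1 → p4) ⊕ p3) → (p2 → p4)) = T, so the formula = F.
Row p1=T, p2=T, p3=T, p4=T: ((p1 → p4) ⊕ p3) = F, (p2 → p4) = T, (((p1 → p4) ⊕ p3) → (p2 → p4)) = T, so the formula = F.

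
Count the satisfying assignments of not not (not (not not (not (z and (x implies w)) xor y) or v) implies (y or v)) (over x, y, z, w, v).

x | y | z | w | v || φ
T | T | T | T | T || T
T | T | T | T | F || T
T | T | T | F | T || T
T | T | T | F | F || T
T | T | F | T | T || T
T | T | F | T | F || T
T | T | F | F | T || T
T | T | F | F | F || T
T | F | T | T | T || T
T | F | T | T | F || F
T | F | T | F | T || T
T | F | T | F | F || T
T | F | F | T | T || T
T | F | F | T | F || T
T | F | F | F | T || T
T | F | F | F | F || T
F | T | T | T | T || T
F | T | T | T | F || T
F | T | T | F | T || T
F | T | T | F | F || T
F | T | F | T | T || T
F | T | F | T | F || T
F | T | F | F | T || T
F | T | F | F | F || T
F | F | T | T | T || T
F | F | T | T | F || F
F | F | T | F | T || T
F | F | T | F | F || F
F | F | F | T | T || T
F | F | F | T | F || T
F | F | F | F | T || T
F | F | F | F | F || T
The formula is true on 29 of the 32 rows.

29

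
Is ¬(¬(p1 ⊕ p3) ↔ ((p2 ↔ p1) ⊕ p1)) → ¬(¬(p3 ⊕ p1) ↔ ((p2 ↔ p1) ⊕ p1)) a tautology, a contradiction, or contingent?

p1 | p2 | p3 || φ
T  | T  | T  || T
T  | T  | F  || T
T  | F  | T  || T
T  | F  | F  || T
F  | T  | T  || T
F  | T  | F  || T
F  | F  | T  || T
F  | F  | F  || T
Every row is T, so the formula is a tautology.

tautology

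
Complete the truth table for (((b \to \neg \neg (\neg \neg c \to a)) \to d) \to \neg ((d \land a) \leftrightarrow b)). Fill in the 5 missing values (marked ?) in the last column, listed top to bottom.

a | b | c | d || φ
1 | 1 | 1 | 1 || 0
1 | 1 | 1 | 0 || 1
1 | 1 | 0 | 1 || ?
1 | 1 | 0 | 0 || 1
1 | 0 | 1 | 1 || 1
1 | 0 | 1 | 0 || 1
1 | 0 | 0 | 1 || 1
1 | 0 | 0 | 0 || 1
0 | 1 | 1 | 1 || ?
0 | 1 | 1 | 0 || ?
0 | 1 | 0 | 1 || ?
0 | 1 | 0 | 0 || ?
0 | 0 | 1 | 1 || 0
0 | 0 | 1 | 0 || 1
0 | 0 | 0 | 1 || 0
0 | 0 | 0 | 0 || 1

Row a=1, b=1, c=0, d=1: ((b \to \neg \neg (\neg \neg c \to a)) \to d) = 1, \neg ((d \land a) \leftrightarrow b) = 0, so the formula = 0.
Row a=0, b=1, c=1, d=1: ((b \to \neg \neg (\neg \neg c \to a)) \to d) = 1, \neg ((d \land a) \leftrightarrow b) = 1, so the formula = 1.
Row a=0, b=1, c=1, d=0: ((b \to \neg \neg (\neg \neg c \to a)) \to d) = 1, \neg ((d \land a) \leftrightarrow b) = 1, so the formula = 1.
Row a=0, b=1, c=0, d=1: ((b \to \neg \neg (\neg \neg c \to a)) \to d) = 1, \neg ((d \land a) \leftrightarrow b) = 1, so the formula = 1.
Row a=0, b=1, c=0, d=0: ((b \to \neg \neg (\neg \neg c \to a)) \to d) = 0, \neg ((d \land a) \leftrightarrow b) = 1, so the formula = 1.

0, 1, 1, 1, 1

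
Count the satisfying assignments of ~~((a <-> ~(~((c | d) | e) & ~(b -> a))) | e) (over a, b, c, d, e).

a | b | c | d | e || φ
0 | 0 | 0 | 0 | 0 || 0
0 | 0 | 0 | 0 | 1 || 1
0 | 0 | 0 | 1 | 0 || 0
0 | 0 | 0 | 1 | 1 || 1
0 | 0 | 1 | 0 | 0 || 0
0 | 0 | 1 | 0 | 1 || 1
0 | 0 | 1 | 1 | 0 || 0
0 | 0 | 1 | 1 | 1 || 1
0 | 1 | 0 | 0 | 0 || 1
0 | 1 | 0 | 0 | 1 || 1
0 | 1 | 0 | 1 | 0 || 0
0 | 1 | 0 | 1 | 1 || 1
0 | 1 | 1 | 0 | 0 || 0
0 | 1 | 1 | 0 | 1 || 1
0 | 1 | 1 | 1 | 0 || 0
0 | 1 | 1 | 1 | 1 || 1
1 | 0 | 0 | 0 | 0 || 1
1 | 0 | 0 | 0 | 1 || 1
1 | 0 | 0 | 1 | 0 || 1
1 | 0 | 0 | 1 | 1 || 1
1 | 0 | 1 | 0 | 0 || 1
1 | 0 | 1 | 0 | 1 || 1
1 | 0 | 1 | 1 | 0 || 1
1 | 0 | 1 | 1 | 1 || 1
1 | 1 | 0 | 0 | 0 || 1
1 | 1 | 0 | 0 | 1 || 1
1 | 1 | 0 | 1 | 0 || 1
1 | 1 | 0 | 1 | 1 || 1
1 | 1 | 1 | 0 | 0 || 1
1 | 1 | 1 | 0 | 1 || 1
1 | 1 | 1 | 1 | 0 || 1
1 | 1 | 1 | 1 | 1 || 1
The formula is true on 25 of the 32 rows.

25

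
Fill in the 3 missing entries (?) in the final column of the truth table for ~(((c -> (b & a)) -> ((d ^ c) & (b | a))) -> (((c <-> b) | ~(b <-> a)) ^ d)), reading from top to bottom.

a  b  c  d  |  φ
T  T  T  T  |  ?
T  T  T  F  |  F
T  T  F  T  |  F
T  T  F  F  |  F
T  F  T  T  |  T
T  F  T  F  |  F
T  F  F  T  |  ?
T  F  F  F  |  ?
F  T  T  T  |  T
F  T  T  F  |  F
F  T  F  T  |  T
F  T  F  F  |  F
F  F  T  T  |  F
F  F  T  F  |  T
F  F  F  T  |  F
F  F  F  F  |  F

Row a=T, b=T, c=T, d=T: ((c -> (b & a)) -> ((d ^ c) & (b | a))) = F, (((c <-> b) | ~(b <-> a)) ^ d) = F, (((c -> (b & a)) -> ((d ^ c) & (b | a))) -> (((c <-> b) | ~(b <-> a)) ^ d)) = T, so the formula = F.
Row a=T, b=F, c=F, d=T: ((c -> (b & a)) -> ((d ^ c) & (b | a))) = T, (((c <-> b) | ~(b <-> a)) ^ d) = F, (((c -> (b & a)) -> ((d ^ c) & (b | a))) -> (((c <-> b) | ~(b <-> a)) ^ d)) = F, so the formula = T.
Row a=T, b=F, c=F, d=F: ((c -> (b & a)) -> ((d ^ c) & (b | a))) = F, (((c <-> b) | ~(b <-> a)) ^ d) = T, (((c -> (b & a)) -> ((d ^ c) & (b | a))) -> (((c <-> b) | ~(b <-> a)) ^ d)) = T, so the formula = F.

F, T, F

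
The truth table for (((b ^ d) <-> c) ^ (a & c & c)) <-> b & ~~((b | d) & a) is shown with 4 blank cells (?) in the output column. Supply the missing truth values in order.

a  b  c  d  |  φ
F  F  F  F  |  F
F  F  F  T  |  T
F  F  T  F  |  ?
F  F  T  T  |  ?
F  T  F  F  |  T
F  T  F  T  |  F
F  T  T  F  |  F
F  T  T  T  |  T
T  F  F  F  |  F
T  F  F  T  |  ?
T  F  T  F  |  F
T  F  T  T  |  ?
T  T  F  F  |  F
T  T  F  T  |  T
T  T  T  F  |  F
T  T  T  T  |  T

Row a=F, b=F, c=T, d=F: (((b ^ d) <-> c) ^ (a & c & c)) = F, (b & ~~((b | d) & a)) = F, so the formula = T.
Row a=F, b=F, c=T, d=T: (((b ^ d) <-> c) ^ (a & c & c)) = T, (b & ~~((b | d) & a)) = F, so the formula = F.
Row a=T, b=F, c=F, d=T: (((b ^ d) <-> c) ^ (a & c & c)) = F, (b & ~~((b | d) & a)) = F, so the formula = T.
Row a=T, b=F, c=T, d=T: (((b ^ d) <-> c) ^ (a & c & c)) = F, (b & ~~((b | d) & a)) = F, so the formula = T.

T, F, T, T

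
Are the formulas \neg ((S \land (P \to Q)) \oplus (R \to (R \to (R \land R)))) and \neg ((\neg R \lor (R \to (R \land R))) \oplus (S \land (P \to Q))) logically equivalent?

P | Q | R | S || φ | ψ
F | F | F | F || F | F
F | F | F | T || T | T
F | F | T | F || F | F
F | F | T | T || T | T
F | T | F | F || F | F
F | T | F | T || T | T
F | T | T | F || F | F
F | T | T | T || T | T
T | F | F | F || F | F
T | F | F | T || F | F
T | F | T | F || F | F
T | F | T | T || F | F
T | T | F | F || F | F
T | T | F | T || T | T
T | T | T | F || F | F
T | T | T | T || T | T
The columns for φ and ψ agree on every row, so they are logically equivalent.

equivalent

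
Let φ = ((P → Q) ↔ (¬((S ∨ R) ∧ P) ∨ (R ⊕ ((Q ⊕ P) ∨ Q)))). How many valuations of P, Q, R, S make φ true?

  P      Q      R      S    |  (P → Q)  (S ∨ R)  ((S ∨ R) ∧ P)  ¬((S ∨ R) ∧ P)  (Q ⊕ P)  ((Q ⊕ P) ∨ Q)  (R ⊕ ((Q ⊕ P) ∨ Q))    φ  
False  False  False  False  |    True    False       False           True        False       False             False          True
False  False  False   True  |    True     True       False           True        False       False             False          True
False  False   True  False  |    True     True       False           True        False       False              True          True
False  False   True   True  |    True     True       False           True        False       False              True          True
False   True  False  False  |    True    False       False           True         True        True              True          True
False   True  False   True  |    True     True       False           True         True        True              True          True
False   True   True  False  |    True     True       False           True         True        True             False          True
False   True   True   True  |    True     True       False           True         True        True             False          True
 True  False  False  False  |   False    False       False           True         True        True              True         False
 True  False  False   True  |   False     True        True          False         True        True              True         False
 True  False   True  False  |   False     True        True          False         True        True             False          True
 True  False   True   True  |   False     True        True          False         True        True             False          True
 True   True  False  False  |    True    False       False           True        False        True              True          True
 True   True  False   True  |    True     True        True          False        False        True              True          True
 True   True   True  False  |    True     True        True          False        False        True             False         False
 True   True   True   True  |    True     True        True          False        False        True             False         False
The formula is true on 12 of the 16 rows.

12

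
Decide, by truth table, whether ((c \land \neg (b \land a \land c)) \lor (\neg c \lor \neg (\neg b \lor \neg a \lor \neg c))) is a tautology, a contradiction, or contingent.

tautology

a  b  c  |  φ
F  F  F  |  T
F  F  T  |  T
F  T  F  |  T
F  T  T  |  T
T  F  F  |  T
T  F  T  |  T
T  T  F  |  T
T  T  T  |  T
Every row is T, so the formula is a tautology.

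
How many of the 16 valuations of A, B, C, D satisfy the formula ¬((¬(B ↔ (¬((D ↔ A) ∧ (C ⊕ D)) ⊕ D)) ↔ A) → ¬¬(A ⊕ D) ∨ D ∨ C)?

1

A | B | C | D || φ
1 | 1 | 1 | 1 || 0
1 | 1 | 1 | 0 || 0
1 | 1 | 0 | 1 || 0
1 | 1 | 0 | 0 || 0
1 | 0 | 1 | 1 || 0
1 | 0 | 1 | 0 || 0
1 | 0 | 0 | 1 || 0
1 | 0 | 0 | 0 || 0
0 | 1 | 1 | 1 || 0
0 | 1 | 1 | 0 || 0
0 | 1 | 0 | 1 || 0
0 | 1 | 0 | 0 || 1
0 | 0 | 1 | 1 || 0
0 | 0 | 1 | 0 || 0
0 | 0 | 0 | 1 || 0
0 | 0 | 0 | 0 || 0
The formula is true on 1 of the 16 rows.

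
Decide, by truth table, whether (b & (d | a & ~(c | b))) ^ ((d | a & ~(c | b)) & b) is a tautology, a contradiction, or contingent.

contradiction

a | b | c | d || φ
T | T | T | T || F
T | T | T | F || F
T | T | F | T || F
T | T | F | F || F
T | F | T | T || F
T | F | T | F || F
T | F | F | T || F
T | F | F | F || F
F | T | T | T || F
F | T | T | F || F
F | T | F | T || F
F | T | F | F || F
F | F | T | T || F
F | F | T | F || F
F | F | F | T || F
F | F | F | F || F
Every row is F, so the formula is a contradiction.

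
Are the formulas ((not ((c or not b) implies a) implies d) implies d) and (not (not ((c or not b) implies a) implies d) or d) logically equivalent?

a | b | c | d | φ | ψ
- | - | - | - | - | -
T | T | T | T | T | T
T | T | T | F | F | F
T | T | F | T | T | T
T | T | F | F | F | F
T | F | T | T | T | T
T | F | T | F | F | F
T | F | F | T | T | T
T | F | F | F | F | F
F | T | T | T | T | T
F | T | T | F | T | T
F | T | F | T | T | T
F | T | F | F | F | F
F | F | T | T | T | T
F | F | T | F | T | T
F | F | F | T | T | T
F | F | F | F | T | T
The columns for φ and ψ agree on every row, so they are logically equivalent.

equivalent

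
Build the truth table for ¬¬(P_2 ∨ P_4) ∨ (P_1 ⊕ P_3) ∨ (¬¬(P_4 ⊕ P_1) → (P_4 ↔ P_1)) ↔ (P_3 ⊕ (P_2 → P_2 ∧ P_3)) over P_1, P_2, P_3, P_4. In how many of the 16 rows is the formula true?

P_1 | P_2 | P_3 | P_4 || φ
 T  |  T  |  T  |  T  || F
 T  |  T  |  T  |  F  || F
 T  |  T  |  F  |  T  || F
 T  |  T  |  F  |  F  || F
 T  |  F  |  T  |  T  || F
 T  |  F  |  T  |  F  || T
 T  |  F  |  F  |  T  || T
 T  |  F  |  F  |  F  || T
 F  |  T  |  T  |  T  || F
 F  |  T  |  T  |  F  || F
 F  |  T  |  F  |  T  || F
 F  |  T  |  F  |  F  || F
 F  |  F  |  T  |  T  || F
 F  |  F  |  T  |  F  || F
 F  |  F  |  F  |  T  || T
 F  |  F  |  F  |  F  || T
The formula is true on 5 of the 16 rows.

5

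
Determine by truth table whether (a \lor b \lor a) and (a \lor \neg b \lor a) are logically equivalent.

not equivalent

a | b | φ | ψ
- | - | - | -
1 | 1 | 1 | 1
1 | 0 | 1 | 1
0 | 1 | 1 | 0
0 | 0 | 0 | 1
The columns differ at a=0, b=1 (φ=1, ψ=0), so they are not equivalent.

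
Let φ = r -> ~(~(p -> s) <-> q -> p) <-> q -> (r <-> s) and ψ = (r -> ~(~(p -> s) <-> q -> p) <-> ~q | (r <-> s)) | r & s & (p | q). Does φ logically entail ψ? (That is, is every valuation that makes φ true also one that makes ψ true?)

yes

p | q | r | s || φ | ψ
0 | 0 | 0 | 0 || 1 | 1
0 | 0 | 0 | 1 || 1 | 1
0 | 0 | 1 | 0 || 1 | 1
0 | 0 | 1 | 1 || 1 | 1
0 | 1 | 0 | 0 || 1 | 1
0 | 1 | 0 | 1 || 0 | 0
0 | 1 | 1 | 0 || 1 | 1
0 | 1 | 1 | 1 || 0 | 1
1 | 0 | 0 | 0 || 1 | 1
1 | 0 | 0 | 1 || 1 | 1
1 | 0 | 1 | 0 || 0 | 0
1 | 0 | 1 | 1 || 1 | 1
1 | 1 | 0 | 0 || 1 | 1
1 | 1 | 0 | 1 || 0 | 0
1 | 1 | 1 | 0 || 1 | 1
1 | 1 | 1 | 1 || 1 | 1
In every row where φ is true, ψ is also true, so φ ⊨ ψ.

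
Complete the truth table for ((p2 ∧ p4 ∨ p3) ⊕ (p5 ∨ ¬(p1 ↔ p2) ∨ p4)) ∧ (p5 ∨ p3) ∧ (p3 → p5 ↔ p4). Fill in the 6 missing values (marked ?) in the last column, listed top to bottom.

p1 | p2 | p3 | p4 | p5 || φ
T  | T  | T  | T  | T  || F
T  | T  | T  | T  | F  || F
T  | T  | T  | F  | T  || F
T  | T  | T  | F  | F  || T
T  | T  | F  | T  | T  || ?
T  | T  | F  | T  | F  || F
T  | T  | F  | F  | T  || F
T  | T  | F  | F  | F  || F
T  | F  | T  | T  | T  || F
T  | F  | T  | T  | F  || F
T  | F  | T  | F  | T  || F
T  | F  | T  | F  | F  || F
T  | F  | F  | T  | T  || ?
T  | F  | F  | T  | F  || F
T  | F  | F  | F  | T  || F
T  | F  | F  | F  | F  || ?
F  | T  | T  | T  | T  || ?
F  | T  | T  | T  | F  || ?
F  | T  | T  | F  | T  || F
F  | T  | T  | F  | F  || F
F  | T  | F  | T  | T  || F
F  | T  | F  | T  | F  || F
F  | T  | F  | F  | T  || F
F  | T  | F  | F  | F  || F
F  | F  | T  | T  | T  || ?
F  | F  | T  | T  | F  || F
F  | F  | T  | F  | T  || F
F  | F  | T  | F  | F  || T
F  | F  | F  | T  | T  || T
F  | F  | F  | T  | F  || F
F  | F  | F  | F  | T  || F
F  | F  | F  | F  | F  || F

Row p1=T, p2=T, p3=F, p4=T, p5=T: ((p2 ∧ p4 ∨ p3) ⊕ (p5 ∨ ¬(p1 ↔ p2) ∨ p4)) = F, ((p5 ∨ p3) ∧ (p3 → p5 ↔ p4)) = T, so the formula = F.
Row p1=T, p2=F, p3=F, p4=T, p5=T: ((p2 ∧ p4 ∨ p3) ⊕ (p5 ∨ ¬(p1 ↔ p2) ∨ p4)) = T, ((p5 ∨ p3) ∧ (p3 → p5 ↔ p4)) = T, so the formula = T.
Row p1=T, p2=F, p3=F, p4=F, p5=F: ((p2 ∧ p4 ∨ p3) ⊕ (p5 ∨ ¬(p1 ↔ p2) ∨ p4)) = T, ((p5 ∨ p3) ∧ (p3 → p5 ↔ p4)) = F, so the formula = F.
Row p1=F, p2=T, p3=T, p4=T, p5=T: ((p2 ∧ p4 ∨ p3) ⊕ (p5 ∨ ¬(p1 ↔ p2) ∨ p4)) = F, ((p5 ∨ p3) ∧ (p3 → p5 ↔ p4)) = T, so the formula = F.
Row p1=F, p2=T, p3=T, p4=T, p5=F: ((p2 ∧ p4 ∨ p3) ⊕ (p5 ∨ ¬(p1 ↔ p2) ∨ p4)) = F, ((p5 ∨ p3) ∧ (p3 → p5 ↔ p4)) = F, so the formula = F.
Row p1=F, p2=F, p3=T, p4=T, p5=T: ((p2 ∧ p4 ∨ p3) ⊕ (p5 ∨ ¬(p1 ↔ p2) ∨ p4)) = F, ((p5 ∨ p3) ∧ (p3 → p5 ↔ p4)) = T, so the formula = F.

F, T, F, F, F, F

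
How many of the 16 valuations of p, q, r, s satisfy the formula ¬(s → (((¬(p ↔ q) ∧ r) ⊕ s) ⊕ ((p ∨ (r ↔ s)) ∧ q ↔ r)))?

5

p | q | r | s || (p ↔ q) | ¬(p ↔ q) | (¬(p ↔ q) ∧ r) | ((¬(p ↔ q) ∧ r) ⊕ s) | (r ↔ s) | (p ∨ (r ↔ s)) | ((p ∨ (r ↔ s)) ∧ q) | (((p ∨ (r ↔ s)) ∧ q) ↔ r) | φ
T | T | T | T ||    T    |    F     |       F        |          T           |    T    |       T       |          T          |             T             | T
T | T | T | F ||    T    |    F     |       F        |          F           |    F    |       T       |          T          |             T             | F
T | T | F | T ||    T    |    F     |       F        |          T           |    F    |       T       |          T          |             F             | F
T | T | F | F ||    T    |    F     |       F        |          F           |    T    |       T       |          T          |             F             | F
T | F | T | T ||    F    |    T     |       T        |          F           |    T    |       T       |          F          |             F             | T
T | F | T | F ||    F    |    T     |       T        |          T           |    F    |       T       |          F          |             F             | F
T | F | F | T ||    F    |    T     |       F        |          T           |    F    |       T       |          F          |             T             | T
T | F | F | F ||    F    |    T     |       F        |          F           |    T    |       T       |          F          |             T             | F
F | T | T | T ||    F    |    T     |       T        |          F           |    T    |       T       |          T          |             T             | F
F | T | T | F ||    F    |    T     |       T        |          T           |    F    |       F       |          F          |             F             | F
F | T | F | T ||    F    |    T     |       F        |          T           |    F    |       F       |          F          |             T             | T
F | T | F | F ||    F    |    T     |       F        |          F           |    T    |       T       |          T          |             F             | F
F | F | T | T ||    T    |    F     |       F        |          T           |    T    |       T       |          F          |             F             | F
F | F | T | F ||    T    |    F     |       F        |          F           |    F    |       F       |          F          |             F             | F
F | F | F | T ||    T    |    F     |       F        |          T           |    F    |       F       |          F          |             T             | T
F | F | F | F ||    T    |    F     |       F        |          F           |    T    |       T       |          F          |             T             | F
The formula is true on 5 of the 16 rows.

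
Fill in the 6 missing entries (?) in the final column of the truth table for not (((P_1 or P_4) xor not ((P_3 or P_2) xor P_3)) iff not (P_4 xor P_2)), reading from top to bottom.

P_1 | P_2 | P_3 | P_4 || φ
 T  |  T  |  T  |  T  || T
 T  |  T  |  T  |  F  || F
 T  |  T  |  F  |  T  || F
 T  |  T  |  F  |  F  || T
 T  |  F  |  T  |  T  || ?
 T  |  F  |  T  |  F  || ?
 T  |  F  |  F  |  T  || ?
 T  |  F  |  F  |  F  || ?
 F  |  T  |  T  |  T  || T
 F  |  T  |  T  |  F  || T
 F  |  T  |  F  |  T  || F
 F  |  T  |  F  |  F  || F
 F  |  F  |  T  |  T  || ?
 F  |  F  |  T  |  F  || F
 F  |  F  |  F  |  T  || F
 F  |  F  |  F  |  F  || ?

Row P_1=T, P_2=F, P_3=T, P_4=T: ((P_1 or P_4) xor not ((P_3 or P_2) xor P_3)) = F, not (P_4 xor P_2) = F, (((P_1 or P_4) xor not ((P_3 or P_2) xor P_3)) iff not (P_4 xor P_2)) = T, so the formula = F.
Row P_1=T, P_2=F, P_3=T, P_4=F: ((P_1 or P_4) xor not ((P_3 or P_2) xor P_3)) = F, not (P_4 xor P_2) = T, (((P_1 or P_4) xor not ((P_3 or P_2) xor P_3)) iff not (P_4 xor P_2)) = F, so the formula = T.
Row P_1=T, P_2=F, P_3=F, P_4=T: ((P_1 or P_4) xor not ((P_3 or P_2) xor P_3)) = F, not (P_4 xor P_2) = F, (((P_1 or P_4) xor not ((P_3 or P_2) xor P_3)) iff not (P_4 xor P_2)) = T, so the formula = F.
Row P_1=T, P_2=F, P_3=F, P_4=F: ((P_1 or P_4) xor not ((P_3 or P_2) xor P_3)) = F, not (P_4 xor P_2) = T, (((P_1 or P_4) xor not ((P_3 or P_2) xor P_3)) iff not (P_4 xor P_2)) = F, so the formula = T.
Row P_1=F, P_2=F, P_3=T, P_4=T: ((P_1 or P_4) xor not ((P_3 or P_2) xor P_3)) = F, not (P_4 xor P_2) = F, (((P_1 or P_4) xor not ((P_3 or P_2) xor P_3)) iff not (P_4 xor P_2)) = T, so the formula = F.
Row P_1=F, P_2=F, P_3=F, P_4=F: ((P_1 or P_4) xor not ((P_3 or P_2) xor P_3)) = T, not (P_4 xor P_2) = T, (((P_1 or P_4) xor not ((P_3 or P_2) xor P_3)) iff not (P_4 xor P_2)) = T, so the formula = F.

F, T, F, T, F, F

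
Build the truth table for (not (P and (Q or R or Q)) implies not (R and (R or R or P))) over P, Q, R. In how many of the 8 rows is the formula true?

P | Q | R || (Q or R or Q) | (P and (Q or R or Q)) | not (P and (Q or R or Q)) | (R or R or P) | (R and (R or R or P)) | not (R and (R or R or P)) | φ
1 | 1 | 1 ||       1       |           1           |             0             |       1       |           1           |             0             | 1
1 | 1 | 0 ||       1       |           1           |             0             |       1       |           0           |             1             | 1
1 | 0 | 1 ||       1       |           1           |             0             |       1       |           1           |             0             | 1
1 | 0 | 0 ||       0       |           0           |             1             |       1       |           0           |             1             | 1
0 | 1 | 1 ||       1       |           0           |             1             |       1       |           1           |             0             | 0
0 | 1 | 0 ||       1       |           0           |             1             |       0       |           0           |             1             | 1
0 | 0 | 1 ||       1       |           0           |             1             |       1       |           1           |             0             | 0
0 | 0 | 0 ||       0       |           0           |             1             |       0       |           0           |             1             | 1
The formula is true on 6 of the 8 rows.

6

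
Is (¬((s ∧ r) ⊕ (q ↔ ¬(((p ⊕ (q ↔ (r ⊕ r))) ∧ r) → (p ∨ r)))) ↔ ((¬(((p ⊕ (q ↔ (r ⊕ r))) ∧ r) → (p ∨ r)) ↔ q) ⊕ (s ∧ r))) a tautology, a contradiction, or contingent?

p | q | r | s | φ
- | - | - | - | -
T | T | T | T | F
T | T | T | F | F
T | T | F | T | F
T | T | F | F | F
T | F | T | T | F
T | F | T | F | F
T | F | F | T | F
T | F | F | F | F
F | T | T | T | F
F | T | T | F | F
F | T | F | T | F
F | T | F | F | F
F | F | T | T | F
F | F | T | F | F
F | F | F | T | F
F | F | F | F | F
Every row is F, so the formula is a contradiction.

contradiction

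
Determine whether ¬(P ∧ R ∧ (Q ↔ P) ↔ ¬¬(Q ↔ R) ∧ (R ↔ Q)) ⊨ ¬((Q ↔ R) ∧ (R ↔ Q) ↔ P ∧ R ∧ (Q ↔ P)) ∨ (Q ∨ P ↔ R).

P | Q | R || φ | ψ
T | T | T || F | T
T | T | F || F | F
T | F | T || F | T
T | F | F || T | T
F | T | T || T | T
F | T | F || F | F
F | F | T || F | F
F | F | F || T | T
In every row where φ is true, ψ is also true, so φ ⊨ ψ.

yes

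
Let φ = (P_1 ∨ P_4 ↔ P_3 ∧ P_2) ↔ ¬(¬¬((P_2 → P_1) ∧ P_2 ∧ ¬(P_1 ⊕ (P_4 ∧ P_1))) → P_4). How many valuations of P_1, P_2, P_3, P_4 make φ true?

10

P_1 | P_2 | P_3 | P_4 | (P_1 ∨ P_4) | (P_3 ∧ P_2) | ((P_1 ∨ P_4) ↔ (P_3 ∧ P_2)) | (P_2 → P_1) | ((P_2 → P_1) ∧ P_2) | (P_4 ∧ P_1) | (P_1 ⊕ (P_4 ∧ P_1)) | ¬(P_1 ⊕ (P_4 ∧ P_1)) | φ
--- | --- | --- | --- | ----------- | ----------- | --------------------------- | ----------- | ------------------- | ----------- | ------------------- | -------------------- | -
 F  |  F  |  F  |  F  |      F      |      F      |              T              |      T      |          F          |      F      |          F          |          T           | F
 F  |  F  |  F  |  T  |      T      |      F      |              F              |      T      |          F          |      F      |          F          |          T           | T
 F  |  F  |  T  |  F  |      F      |      F      |              T              |      T      |          F          |      F      |          F          |          T           | F
 F  |  F  |  T  |  T  |      T      |      F      |              F              |      T      |          F          |      F      |          F          |          T           | T
 F  |  T  |  F  |  F  |      F      |      F      |              T              |      F      |          F          |      F      |          F          |          T           | F
 F  |  T  |  F  |  T  |      T      |      F      |              F              |      F      |          F          |      F      |          F          |          T           | T
 F  |  T  |  T  |  F  |      F      |      T      |              F              |      F      |          F          |      F      |          F          |          T           | T
 F  |  T  |  T  |  T  |      T      |      T      |              T              |      F      |          F          |      F      |          F          |          T           | F
 T  |  F  |  F  |  F  |      T      |      F      |              F              |      T      |          F          |      F      |          T          |          F           | T
 T  |  F  |  F  |  T  |      T      |      F      |              F              |      T      |          F          |      T      |          F          |          T           | T
 T  |  F  |  T  |  F  |      T      |      F      |              F              |      T      |          F          |      F      |          T          |          F           | T
 T  |  F  |  T  |  T  |      T      |      F      |              F              |      T      |          F          |      T      |          F          |          T           | T
 T  |  T  |  F  |  F  |      T      |      F      |              F              |      T      |          T          |      F      |          T          |          F           | T
 T  |  T  |  F  |  T  |      T      |      F      |              F              |      T      |          T          |      T      |          F          |          T           | T
 T  |  T  |  T  |  F  |      T      |      T      |              T              |      T      |          T          |      F      |          T          |          F           | F
 T  |  T  |  T  |  T  |      T      |      T      |              T              |      T      |          T          |      T      |          F          |          T           | F
The formula is true on 10 of the 16 rows.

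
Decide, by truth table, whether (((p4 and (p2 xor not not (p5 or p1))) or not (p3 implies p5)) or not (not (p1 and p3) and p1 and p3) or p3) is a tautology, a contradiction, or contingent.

p1  p2  p3  p4  p5  |  φ
T   T   T   T   T   |  T
T   T   T   T   F   |  T
T   T   T   F   T   |  T
T   T   T   F   F   |  T
T   T   F   T   T   |  T
T   T   F   T   F   |  T
T   T   F   F   T   |  T
T   T   F   F   F   |  T
T   F   T   T   T   |  T
T   F   T   T   F   |  T
T   F   T   F   T   |  T
T   F   T   F   F   |  T
T   F   F   T   T   |  T
T   F   F   T   F   |  T
T   F   F   F   T   |  T
T   F   F   F   F   |  T
F   T   T   T   T   |  T
F   T   T   T   F   |  T
F   T   T   F   T   |  T
F   T   T   F   F   |  T
F   T   F   T   T   |  T
F   T   F   T   F   |  T
F   T   F   F   T   |  T
F   T   F   F   F   |  T
F   F   T   T   T   |  T
F   F   T   T   F   |  T
F   F   T   F   T   |  T
F   F   T   F   F   |  T
F   F   F   T   T   |  T
F   F   F   T   F   |  T
F   F   F   F   T   |  T
F   F   F   F   F   |  T
Every row is T, so the formula is a tautology.

tautology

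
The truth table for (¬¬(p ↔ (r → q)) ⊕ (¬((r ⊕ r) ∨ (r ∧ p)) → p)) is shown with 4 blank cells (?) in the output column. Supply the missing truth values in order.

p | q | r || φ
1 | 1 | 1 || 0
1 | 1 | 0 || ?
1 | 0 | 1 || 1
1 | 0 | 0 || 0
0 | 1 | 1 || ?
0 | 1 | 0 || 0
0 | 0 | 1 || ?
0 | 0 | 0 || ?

0, 0, 1, 0

Row p=1, q=1, r=0: ¬¬(p ↔ (r → q)) = 1, (¬((r ⊕ r) ∨ (r ∧ p)) → p) = 1, so the formula = 0.
Row p=0, q=1, r=1: ¬¬(p ↔ (r → q)) = 0, (¬((r ⊕ r) ∨ (r ∧ p)) → p) = 0, so the formula = 0.
Row p=0, q=0, r=1: ¬¬(p ↔ (r → q)) = 1, (¬((r ⊕ r) ∨ (r ∧ p)) → p) = 0, so the formula = 1.
Row p=0, q=0, r=0: ¬¬(p ↔ (r → q)) = 0, (¬((r ⊕ r) ∨ (r ∧ p)) → p) = 0, so the formula = 0.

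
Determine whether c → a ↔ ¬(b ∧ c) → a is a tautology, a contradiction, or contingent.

contingent

a | b | c || ((c → a) ↔ (¬(b ∧ c) → a))
1 | 1 | 1 ||             1             
1 | 1 | 0 ||             1             
1 | 0 | 1 ||             1             
1 | 0 | 0 ||             1             
0 | 1 | 1 ||             0             
0 | 1 | 0 ||             0             
0 | 0 | 1 ||             1             
0 | 0 | 0 ||             0             
5 of 8 rows are 1, so the formula is contingent.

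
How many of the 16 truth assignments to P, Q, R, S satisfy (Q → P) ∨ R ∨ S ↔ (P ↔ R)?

  P   |   Q   |   R   |   S   || (((Q → P) ∨ R ∨ S) ↔ (P ↔ R))
 True |  True |  True |  True ||              True            
 True |  True |  True | False ||              True            
 True |  True | False |  True ||             False            
 True |  True | False | False ||             False            
 True | False |  True |  True ||              True            
 True | False |  True | False ||              True            
 True | False | False |  True ||             False            
 True | False | False | False ||             False            
False |  True |  True |  True ||             False            
False |  True |  True | False ||             False            
False |  True | False |  True ||              True            
False |  True | False | False ||             False            
False | False |  True |  True ||             False            
False | False |  True | False ||             False            
False | False | False |  True ||              True            
False | False | False | False ||              True            
The formula is true on 7 of the 16 rows.

7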